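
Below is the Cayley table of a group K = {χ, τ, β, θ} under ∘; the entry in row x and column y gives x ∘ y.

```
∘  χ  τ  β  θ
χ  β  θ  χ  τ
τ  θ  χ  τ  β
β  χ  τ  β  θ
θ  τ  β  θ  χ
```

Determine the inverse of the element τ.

θ

First locate the identity: row β matches the header, so β is the identity.
Scan row τ for β: τ ∘ θ = β. Hence τ^(-1) = θ.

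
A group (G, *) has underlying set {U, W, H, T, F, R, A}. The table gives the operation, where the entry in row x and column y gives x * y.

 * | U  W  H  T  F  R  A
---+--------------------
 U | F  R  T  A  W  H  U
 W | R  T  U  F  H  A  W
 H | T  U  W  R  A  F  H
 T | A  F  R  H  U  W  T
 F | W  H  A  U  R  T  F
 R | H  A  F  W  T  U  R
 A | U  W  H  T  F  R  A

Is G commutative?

Check whether the table is symmetric across its main diagonal.
Every entry (row x, col y) equals the entry (row y, col x), so G is abelian.

Yes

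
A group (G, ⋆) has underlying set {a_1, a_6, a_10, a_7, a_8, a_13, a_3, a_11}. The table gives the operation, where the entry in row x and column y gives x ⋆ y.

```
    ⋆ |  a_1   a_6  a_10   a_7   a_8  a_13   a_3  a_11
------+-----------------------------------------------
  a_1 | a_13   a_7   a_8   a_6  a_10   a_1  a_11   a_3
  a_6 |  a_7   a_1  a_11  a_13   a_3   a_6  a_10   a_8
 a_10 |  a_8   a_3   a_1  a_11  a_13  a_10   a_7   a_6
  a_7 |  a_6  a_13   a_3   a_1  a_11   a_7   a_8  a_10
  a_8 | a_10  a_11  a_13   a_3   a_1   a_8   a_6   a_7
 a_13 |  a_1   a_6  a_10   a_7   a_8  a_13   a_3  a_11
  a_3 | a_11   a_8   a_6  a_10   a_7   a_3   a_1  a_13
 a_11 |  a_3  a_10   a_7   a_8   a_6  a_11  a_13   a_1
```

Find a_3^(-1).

First locate the identity: row a_13 matches the header, so a_13 is the identity.
Scan row a_3 for a_13: a_3 ⋆ a_11 = a_13. Hence a_3^(-1) = a_11.

a_11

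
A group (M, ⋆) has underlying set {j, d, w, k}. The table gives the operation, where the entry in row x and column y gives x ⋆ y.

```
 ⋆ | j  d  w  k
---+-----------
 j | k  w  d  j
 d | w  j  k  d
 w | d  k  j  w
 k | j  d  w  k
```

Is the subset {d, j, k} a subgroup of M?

d ⋆ j = w, which is not in {d, j, k}.
The subset is not closed under ⋆, so it is not a subgroup.

No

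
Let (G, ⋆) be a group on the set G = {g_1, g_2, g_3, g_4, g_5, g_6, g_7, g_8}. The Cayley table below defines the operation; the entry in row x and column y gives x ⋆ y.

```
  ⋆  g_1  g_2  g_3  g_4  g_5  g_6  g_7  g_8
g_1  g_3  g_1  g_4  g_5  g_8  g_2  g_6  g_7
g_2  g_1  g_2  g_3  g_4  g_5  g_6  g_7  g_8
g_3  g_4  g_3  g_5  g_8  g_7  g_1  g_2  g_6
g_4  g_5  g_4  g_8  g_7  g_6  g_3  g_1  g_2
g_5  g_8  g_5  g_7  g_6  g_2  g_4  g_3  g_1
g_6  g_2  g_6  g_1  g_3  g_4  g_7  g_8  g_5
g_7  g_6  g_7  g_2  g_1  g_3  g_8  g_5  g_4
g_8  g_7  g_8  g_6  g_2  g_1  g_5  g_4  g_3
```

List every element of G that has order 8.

{g_1, g_4, g_6, g_8}

Identity is g_2. Compute the order of each non-identity element by repeated multiplication:
  g_1: g_1 → g_3 → g_4 → g_5 → g_8 → g_7 → g_6 → g_2  (order 8)
  g_3: g_3 → g_5 → g_7 → g_2  (order 4)
  g_4: g_4 → g_7 → g_1 → g_5 → g_6 → g_3 → g_8 → g_2  (order 8)
  g_5: g_5 → g_2  (order 2)
  g_6: g_6 → g_7 → g_8 → g_5 → g_4 → g_3 → g_1 → g_2  (order 8)
  g_7: g_7 → g_5 → g_3 → g_2  (order 4)
  g_8: g_8 → g_3 → g_6 → g_5 → g_1 → g_7 → g_4 → g_2  (order 8)
Elements of order 8: {g_1, g_4, g_6, g_8}.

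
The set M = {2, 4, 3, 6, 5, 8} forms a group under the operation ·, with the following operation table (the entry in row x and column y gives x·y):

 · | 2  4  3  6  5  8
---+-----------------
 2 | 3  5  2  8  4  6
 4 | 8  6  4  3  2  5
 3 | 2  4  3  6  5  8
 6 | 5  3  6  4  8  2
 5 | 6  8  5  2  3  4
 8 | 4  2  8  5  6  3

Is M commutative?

No

4·2 = 8 but 2·4 = 5.
Since 4 and 2 do not commute, M is not abelian.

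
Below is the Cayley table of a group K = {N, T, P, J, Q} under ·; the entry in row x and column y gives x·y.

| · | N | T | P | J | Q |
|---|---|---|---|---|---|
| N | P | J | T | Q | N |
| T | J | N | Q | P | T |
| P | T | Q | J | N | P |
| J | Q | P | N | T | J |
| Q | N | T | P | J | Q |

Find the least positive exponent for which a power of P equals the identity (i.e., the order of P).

5

The identity element is Q (its row matches the header).
P^1 = P
P^2 = P·P = J
P^3 = J·P = N
P^4 = N·P = T
P^5 = T·P = Q
The first power of P equal to the identity is P^5, so ord(P) = 5.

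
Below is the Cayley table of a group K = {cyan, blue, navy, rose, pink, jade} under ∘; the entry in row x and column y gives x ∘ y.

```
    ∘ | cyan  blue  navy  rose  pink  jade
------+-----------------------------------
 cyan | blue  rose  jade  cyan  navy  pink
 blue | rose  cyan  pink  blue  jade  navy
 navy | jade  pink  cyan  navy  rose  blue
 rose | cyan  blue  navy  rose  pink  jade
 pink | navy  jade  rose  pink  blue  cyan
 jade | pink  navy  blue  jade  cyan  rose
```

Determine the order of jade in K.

The identity element is rose (its row matches the header).
jade^1 = jade
jade^2 = jade ∘ jade = rose
The first power of jade equal to the identity is jade^2, so ord(jade) = 2.

2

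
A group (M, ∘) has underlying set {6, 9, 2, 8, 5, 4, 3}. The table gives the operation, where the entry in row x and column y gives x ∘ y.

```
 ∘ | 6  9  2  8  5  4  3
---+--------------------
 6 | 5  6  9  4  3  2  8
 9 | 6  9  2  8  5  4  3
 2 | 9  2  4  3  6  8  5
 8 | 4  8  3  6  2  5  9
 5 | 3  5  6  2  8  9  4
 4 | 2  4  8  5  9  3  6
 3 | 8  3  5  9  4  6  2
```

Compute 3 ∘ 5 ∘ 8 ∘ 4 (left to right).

9

3 ∘ 5 = 4
4 ∘ 8 = 5
5 ∘ 4 = 9
(Structurally, M here is isomorphic to the cyclic group Z_7.)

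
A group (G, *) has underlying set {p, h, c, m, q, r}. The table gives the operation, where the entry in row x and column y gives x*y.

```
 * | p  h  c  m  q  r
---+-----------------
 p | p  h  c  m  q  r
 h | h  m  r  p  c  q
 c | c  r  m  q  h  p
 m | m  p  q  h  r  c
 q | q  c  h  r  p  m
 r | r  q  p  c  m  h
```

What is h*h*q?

h*h = m
m*q = r

r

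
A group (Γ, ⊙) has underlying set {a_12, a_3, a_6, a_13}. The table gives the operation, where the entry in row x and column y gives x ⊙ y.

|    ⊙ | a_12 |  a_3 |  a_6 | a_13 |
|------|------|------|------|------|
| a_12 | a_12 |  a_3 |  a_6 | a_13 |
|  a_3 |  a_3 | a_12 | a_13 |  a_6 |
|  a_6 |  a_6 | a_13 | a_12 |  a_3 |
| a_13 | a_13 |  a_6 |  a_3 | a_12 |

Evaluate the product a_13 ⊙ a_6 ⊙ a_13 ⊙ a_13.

a_13 ⊙ a_6 = a_3
a_3 ⊙ a_13 = a_6
a_6 ⊙ a_13 = a_3

a_3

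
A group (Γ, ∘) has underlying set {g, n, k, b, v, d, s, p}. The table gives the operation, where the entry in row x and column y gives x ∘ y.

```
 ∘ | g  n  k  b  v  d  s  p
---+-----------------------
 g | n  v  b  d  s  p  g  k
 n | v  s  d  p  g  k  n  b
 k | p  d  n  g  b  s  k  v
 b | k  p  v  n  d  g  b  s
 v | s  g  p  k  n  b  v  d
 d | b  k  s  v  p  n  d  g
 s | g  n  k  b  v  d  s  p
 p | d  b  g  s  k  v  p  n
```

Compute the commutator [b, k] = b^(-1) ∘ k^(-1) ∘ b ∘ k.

n

Identity is s; from the table b^(-1) = p and k^(-1) = d.
p ∘ d = v
v ∘ b = k
k ∘ k = n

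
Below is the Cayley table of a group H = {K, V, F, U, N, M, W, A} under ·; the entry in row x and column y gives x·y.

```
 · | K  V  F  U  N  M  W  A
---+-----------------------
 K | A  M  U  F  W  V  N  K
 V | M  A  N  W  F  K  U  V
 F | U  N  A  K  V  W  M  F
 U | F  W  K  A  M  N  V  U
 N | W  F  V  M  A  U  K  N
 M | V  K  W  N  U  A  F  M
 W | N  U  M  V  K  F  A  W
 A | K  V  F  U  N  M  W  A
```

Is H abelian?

Yes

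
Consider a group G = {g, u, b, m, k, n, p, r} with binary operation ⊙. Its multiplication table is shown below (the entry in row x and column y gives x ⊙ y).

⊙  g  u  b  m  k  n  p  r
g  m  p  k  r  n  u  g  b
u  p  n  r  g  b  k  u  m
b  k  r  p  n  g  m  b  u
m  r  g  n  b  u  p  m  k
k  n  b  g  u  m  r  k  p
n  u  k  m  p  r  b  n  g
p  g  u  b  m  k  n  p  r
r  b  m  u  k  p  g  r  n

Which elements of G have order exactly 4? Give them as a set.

Identity is p. Compute the order of each non-identity element by repeated multiplication:
  g: g → m → r → b → k → n → u → p  (order 8)
  u: u → n → k → b → r → m → g → p  (order 8)
  b: b → p  (order 2)
  m: m → b → n → p  (order 4)
  k: k → m → u → b → g → n → r → p  (order 8)
  n: n → b → m → p  (order 4)
  r: r → n → g → b → u → m → k → p  (order 8)
Elements of order 4: {m, n}.

{m, n}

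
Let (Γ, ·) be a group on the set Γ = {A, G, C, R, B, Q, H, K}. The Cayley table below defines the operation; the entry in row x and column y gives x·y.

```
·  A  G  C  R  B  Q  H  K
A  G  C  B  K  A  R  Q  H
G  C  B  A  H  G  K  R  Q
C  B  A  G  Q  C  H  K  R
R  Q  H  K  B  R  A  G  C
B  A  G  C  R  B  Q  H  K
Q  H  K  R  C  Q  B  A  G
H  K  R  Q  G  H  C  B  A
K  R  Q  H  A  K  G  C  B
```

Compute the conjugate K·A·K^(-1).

C

The identity is B. In row K, the entry B sits in column K, so K^(-1) = K.
K·A = R
R·K = C
(Structurally, Γ here is isomorphic to the dihedral group D_4.)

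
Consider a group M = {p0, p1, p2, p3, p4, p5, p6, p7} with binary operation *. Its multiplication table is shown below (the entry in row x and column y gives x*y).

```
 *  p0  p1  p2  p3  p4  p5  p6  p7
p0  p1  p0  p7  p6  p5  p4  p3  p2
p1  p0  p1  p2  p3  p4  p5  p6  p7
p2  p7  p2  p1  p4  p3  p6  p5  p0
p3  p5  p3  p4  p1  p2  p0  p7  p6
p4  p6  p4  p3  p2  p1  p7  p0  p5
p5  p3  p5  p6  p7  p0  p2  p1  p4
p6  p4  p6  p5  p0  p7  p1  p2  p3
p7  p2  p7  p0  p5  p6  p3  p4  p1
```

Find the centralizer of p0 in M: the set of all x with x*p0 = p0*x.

{p0, p1, p2, p7}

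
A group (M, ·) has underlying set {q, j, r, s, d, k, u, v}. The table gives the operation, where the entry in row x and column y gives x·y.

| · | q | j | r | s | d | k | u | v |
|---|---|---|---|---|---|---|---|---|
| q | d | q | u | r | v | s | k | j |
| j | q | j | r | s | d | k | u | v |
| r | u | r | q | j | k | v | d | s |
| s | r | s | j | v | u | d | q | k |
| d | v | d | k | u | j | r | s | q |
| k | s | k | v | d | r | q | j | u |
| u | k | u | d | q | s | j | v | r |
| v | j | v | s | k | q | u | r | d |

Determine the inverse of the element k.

First locate the identity: row j matches the header, so j is the identity.
Scan row k for j: k·u = j. Hence k^(-1) = u.
(Structurally, M here is isomorphic to the cyclic group Z_8.)

u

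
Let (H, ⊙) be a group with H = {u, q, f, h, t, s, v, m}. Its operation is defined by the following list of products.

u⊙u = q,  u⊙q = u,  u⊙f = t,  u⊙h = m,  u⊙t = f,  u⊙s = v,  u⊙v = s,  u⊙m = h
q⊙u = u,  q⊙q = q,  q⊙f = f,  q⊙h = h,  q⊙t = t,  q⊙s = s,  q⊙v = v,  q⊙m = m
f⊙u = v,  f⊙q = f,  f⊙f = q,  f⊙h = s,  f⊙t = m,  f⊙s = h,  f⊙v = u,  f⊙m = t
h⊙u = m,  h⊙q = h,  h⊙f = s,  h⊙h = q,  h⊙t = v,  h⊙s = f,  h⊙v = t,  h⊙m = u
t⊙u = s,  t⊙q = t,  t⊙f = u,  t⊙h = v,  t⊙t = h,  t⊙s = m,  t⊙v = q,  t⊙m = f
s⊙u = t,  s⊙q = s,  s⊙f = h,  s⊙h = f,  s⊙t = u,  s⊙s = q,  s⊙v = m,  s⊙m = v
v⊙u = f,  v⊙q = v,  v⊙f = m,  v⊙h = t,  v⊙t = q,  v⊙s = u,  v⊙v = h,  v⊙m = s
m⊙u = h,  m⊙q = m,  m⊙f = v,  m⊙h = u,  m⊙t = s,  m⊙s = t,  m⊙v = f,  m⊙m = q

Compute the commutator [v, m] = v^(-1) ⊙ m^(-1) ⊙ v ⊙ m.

Identity is q; from the table v^(-1) = t and m^(-1) = m.
t ⊙ m = f
f ⊙ v = u
u ⊙ m = h
(Structurally, H here is isomorphic to the dihedral group D_4.)

h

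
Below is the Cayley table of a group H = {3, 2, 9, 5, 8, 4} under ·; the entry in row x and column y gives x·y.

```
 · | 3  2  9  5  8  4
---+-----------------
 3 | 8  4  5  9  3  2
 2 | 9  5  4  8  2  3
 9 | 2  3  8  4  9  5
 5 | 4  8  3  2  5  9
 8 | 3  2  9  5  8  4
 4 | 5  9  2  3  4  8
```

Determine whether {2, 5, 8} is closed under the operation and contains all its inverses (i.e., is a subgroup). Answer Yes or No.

Yes

{2, 5, 8} contains the identity 8.
Checking products: every product of two elements of {2, 5, 8} (read from the table) lies in {2, 5, 8}, so the set is closed.
In a finite group, a nonempty closed subset is a subgroup. So {2, 5, 8} ≤ H.
(Structurally, H here is isomorphic to the symmetric group S_3.)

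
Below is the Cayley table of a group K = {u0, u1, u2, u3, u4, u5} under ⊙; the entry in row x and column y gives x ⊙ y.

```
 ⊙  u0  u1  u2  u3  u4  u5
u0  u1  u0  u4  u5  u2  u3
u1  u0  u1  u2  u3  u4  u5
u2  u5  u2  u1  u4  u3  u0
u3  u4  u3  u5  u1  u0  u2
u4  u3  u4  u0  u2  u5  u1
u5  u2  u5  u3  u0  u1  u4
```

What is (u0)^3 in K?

u0

u0^1 = u0
u0^2 = u0 ⊙ u0 = u1
u0^3 = u1 ⊙ u0 = u0
(Structurally, K here is isomorphic to the symmetric group S_3.)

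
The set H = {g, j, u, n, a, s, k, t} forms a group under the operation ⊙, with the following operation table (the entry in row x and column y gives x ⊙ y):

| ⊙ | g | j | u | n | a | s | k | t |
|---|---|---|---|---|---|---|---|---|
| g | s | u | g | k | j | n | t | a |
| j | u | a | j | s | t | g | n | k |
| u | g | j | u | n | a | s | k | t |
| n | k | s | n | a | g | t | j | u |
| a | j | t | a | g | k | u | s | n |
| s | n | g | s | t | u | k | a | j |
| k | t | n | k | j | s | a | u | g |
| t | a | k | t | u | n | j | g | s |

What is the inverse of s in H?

First locate the identity: row u matches the header, so u is the identity.
Scan row s for u: s ⊙ a = u. Hence s^(-1) = a.

a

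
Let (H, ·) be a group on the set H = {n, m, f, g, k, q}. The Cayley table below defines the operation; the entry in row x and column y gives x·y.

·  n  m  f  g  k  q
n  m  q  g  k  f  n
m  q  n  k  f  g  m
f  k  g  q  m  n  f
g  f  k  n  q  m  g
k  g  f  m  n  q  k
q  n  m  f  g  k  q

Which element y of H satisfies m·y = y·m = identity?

First locate the identity: row q matches the header, so q is the identity.
Scan row m for q: m·n = q. Hence m^(-1) = n.

n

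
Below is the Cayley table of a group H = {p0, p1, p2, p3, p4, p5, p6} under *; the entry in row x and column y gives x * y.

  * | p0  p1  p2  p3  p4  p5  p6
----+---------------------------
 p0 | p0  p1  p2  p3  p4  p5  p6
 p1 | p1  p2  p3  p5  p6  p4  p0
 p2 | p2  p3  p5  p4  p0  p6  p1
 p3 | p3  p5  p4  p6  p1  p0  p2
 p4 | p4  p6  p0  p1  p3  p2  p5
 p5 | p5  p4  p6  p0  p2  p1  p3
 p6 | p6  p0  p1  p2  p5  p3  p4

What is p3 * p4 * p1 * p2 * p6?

p3

p3 * p4 = p1
p1 * p1 = p2
p2 * p2 = p5
p5 * p6 = p3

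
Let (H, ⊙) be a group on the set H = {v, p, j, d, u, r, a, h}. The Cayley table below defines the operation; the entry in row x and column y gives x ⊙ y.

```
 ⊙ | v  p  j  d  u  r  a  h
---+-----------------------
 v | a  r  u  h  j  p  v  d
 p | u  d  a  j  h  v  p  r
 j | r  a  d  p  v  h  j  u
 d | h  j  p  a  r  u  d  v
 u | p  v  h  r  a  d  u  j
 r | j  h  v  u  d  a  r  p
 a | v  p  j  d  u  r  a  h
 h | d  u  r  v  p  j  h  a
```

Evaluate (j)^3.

p

j^1 = j
j^2 = j ⊙ j = d
j^3 = d ⊙ j = p
(Structurally, H here is isomorphic to the dihedral group D_4.)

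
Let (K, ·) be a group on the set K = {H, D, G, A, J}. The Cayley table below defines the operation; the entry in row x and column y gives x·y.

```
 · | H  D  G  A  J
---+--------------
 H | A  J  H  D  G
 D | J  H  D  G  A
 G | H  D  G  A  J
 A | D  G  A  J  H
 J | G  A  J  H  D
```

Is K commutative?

Yes

Check whether the table is symmetric across its main diagonal.
Every entry (row x, col y) equals the entry (row y, col x), so K is abelian.
(In fact K ≅ the cyclic group Z_5.)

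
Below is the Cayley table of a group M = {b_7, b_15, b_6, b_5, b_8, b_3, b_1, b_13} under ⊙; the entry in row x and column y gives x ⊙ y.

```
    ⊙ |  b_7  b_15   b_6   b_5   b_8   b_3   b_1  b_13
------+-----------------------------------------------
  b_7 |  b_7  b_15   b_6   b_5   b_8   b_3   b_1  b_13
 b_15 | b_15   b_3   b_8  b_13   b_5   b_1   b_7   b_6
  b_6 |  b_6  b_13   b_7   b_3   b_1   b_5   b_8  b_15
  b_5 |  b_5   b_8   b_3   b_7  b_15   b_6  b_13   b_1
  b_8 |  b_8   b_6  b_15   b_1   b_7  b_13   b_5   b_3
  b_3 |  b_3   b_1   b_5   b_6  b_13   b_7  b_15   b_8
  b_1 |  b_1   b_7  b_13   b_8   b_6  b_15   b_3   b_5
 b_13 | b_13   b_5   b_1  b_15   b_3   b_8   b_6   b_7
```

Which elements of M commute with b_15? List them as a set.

{b_1, b_15, b_3, b_7}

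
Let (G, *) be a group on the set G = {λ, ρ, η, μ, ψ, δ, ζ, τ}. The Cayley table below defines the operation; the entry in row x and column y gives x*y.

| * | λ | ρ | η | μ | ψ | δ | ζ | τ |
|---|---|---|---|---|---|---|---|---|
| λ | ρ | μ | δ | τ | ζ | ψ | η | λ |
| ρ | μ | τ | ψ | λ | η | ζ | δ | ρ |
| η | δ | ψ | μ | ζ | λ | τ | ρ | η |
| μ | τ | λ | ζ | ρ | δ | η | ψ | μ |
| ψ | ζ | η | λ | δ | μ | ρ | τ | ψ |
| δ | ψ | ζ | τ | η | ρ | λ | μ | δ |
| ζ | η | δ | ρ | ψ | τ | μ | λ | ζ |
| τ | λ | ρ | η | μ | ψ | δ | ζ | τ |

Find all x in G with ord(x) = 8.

Identity is τ. Compute the order of each non-identity element by repeated multiplication:
  λ: λ → ρ → μ → τ  (order 4)
  ρ: ρ → τ  (order 2)
  η: η → μ → ζ → ρ → ψ → λ → δ → τ  (order 8)
  μ: μ → ρ → λ → τ  (order 4)
  ψ: ψ → μ → δ → ρ → η → λ → ζ → τ  (order 8)
  δ: δ → λ → ψ → ρ → ζ → μ → η → τ  (order 8)
  ζ: ζ → λ → η → ρ → δ → μ → ψ → τ  (order 8)
Elements of order 8: {δ, ζ, η, ψ}.

{δ, ζ, η, ψ}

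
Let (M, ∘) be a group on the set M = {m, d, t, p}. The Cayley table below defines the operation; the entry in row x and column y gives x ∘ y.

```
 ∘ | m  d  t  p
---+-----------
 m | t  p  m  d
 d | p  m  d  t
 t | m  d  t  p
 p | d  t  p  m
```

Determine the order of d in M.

4

The identity element is t (its row matches the header).
d^1 = d
d^2 = d ∘ d = m
d^3 = m ∘ d = p
d^4 = p ∘ d = t
The first power of d equal to the identity is d^4, so ord(d) = 4.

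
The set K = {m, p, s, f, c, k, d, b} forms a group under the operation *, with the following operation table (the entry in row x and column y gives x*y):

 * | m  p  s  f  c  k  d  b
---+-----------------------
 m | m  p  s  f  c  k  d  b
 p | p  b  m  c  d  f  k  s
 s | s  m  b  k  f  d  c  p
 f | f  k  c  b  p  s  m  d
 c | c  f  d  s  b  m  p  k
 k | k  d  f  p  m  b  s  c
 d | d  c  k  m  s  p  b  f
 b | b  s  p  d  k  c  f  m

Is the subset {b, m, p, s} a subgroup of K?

{b, m, p, s} contains the identity m.
Checking products: every product of two elements of {b, m, p, s} (read from the table) lies in {b, m, p, s}, so the set is closed.
In a finite group, a nonempty closed subset is a subgroup. So {b, m, p, s} ≤ K.

Yes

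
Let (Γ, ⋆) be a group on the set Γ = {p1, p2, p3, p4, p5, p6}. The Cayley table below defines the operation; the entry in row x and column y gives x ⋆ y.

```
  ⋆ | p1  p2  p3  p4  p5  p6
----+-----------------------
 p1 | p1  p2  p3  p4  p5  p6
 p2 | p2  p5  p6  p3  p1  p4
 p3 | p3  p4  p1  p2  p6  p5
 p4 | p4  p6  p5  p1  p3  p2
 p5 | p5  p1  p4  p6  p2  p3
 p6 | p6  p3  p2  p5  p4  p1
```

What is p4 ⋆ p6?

Read row p4, column p6: p4 ⋆ p6 = p2.

p2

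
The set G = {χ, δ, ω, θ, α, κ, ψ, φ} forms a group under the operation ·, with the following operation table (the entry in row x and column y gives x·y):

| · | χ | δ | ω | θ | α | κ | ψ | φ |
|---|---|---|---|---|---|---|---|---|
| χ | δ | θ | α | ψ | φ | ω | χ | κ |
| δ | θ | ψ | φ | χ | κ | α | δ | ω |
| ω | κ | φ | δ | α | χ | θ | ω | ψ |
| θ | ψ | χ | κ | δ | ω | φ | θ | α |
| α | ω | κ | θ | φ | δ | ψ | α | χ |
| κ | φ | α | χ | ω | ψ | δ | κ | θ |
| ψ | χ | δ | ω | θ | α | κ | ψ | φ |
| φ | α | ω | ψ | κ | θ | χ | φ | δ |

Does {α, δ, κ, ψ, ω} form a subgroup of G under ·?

δ·ω = φ, which is not in {α, δ, κ, ψ, ω}.
The subset is not closed under ·, so it is not a subgroup.
(Structurally, G here is isomorphic to the quaternion group Q_8.)

No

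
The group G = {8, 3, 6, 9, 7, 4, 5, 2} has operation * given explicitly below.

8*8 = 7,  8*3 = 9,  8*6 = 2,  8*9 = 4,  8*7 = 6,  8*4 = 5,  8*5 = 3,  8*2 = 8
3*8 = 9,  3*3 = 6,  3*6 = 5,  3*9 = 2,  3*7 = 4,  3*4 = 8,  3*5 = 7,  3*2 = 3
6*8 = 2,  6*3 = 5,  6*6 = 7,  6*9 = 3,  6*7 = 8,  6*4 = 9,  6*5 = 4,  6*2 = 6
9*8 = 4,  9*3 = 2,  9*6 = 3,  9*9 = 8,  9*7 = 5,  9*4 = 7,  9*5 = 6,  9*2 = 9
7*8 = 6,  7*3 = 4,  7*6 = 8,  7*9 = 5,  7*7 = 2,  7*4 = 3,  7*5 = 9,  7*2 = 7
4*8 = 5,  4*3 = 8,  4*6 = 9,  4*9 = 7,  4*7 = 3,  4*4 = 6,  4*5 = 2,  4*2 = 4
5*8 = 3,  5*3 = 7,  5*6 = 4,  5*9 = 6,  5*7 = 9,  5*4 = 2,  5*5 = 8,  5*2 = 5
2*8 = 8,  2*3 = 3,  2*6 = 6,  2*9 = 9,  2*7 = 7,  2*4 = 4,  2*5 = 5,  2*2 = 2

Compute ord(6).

The identity element is 2 (its row matches the header).
6^1 = 6
6^2 = 6*6 = 7
6^3 = 7*6 = 8
6^4 = 8*6 = 2
The first power of 6 equal to the identity is 6^4, so ord(6) = 4.

4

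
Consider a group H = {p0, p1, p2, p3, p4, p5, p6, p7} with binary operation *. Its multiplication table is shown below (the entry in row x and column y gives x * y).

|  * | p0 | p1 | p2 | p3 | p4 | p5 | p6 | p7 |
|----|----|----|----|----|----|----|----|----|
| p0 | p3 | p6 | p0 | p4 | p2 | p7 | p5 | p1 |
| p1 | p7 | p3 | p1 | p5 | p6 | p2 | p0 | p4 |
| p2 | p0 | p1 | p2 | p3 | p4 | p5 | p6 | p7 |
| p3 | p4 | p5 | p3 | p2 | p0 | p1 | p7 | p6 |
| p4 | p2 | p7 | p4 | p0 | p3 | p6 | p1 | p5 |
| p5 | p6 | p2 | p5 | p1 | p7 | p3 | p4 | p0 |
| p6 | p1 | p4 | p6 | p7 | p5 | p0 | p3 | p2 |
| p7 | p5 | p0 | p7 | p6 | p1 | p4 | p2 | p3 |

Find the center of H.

{p2, p3}

An element z is central iff its row equals its column in the table.
For p6: p6 * p1 = p4 ≠ p0 = p1 * p6, so p6 ∉ Z.
Checking each element this way leaves Z(H) = {p2, p3}.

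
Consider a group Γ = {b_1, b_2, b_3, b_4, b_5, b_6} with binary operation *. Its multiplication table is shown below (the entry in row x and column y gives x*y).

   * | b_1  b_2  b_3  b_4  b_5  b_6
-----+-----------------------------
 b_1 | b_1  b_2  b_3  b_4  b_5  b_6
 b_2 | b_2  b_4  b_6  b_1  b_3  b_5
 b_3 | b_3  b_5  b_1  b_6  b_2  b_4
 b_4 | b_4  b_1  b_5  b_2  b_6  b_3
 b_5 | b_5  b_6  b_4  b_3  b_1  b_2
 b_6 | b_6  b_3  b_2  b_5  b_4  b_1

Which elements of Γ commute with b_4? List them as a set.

{b_1, b_2, b_4}

Compare row b_4 with column b_4 entry by entry.
b_2*b_4 = b_1 = b_4*b_2, so b_2 commutes with b_4.
b_5*b_4 = b_3 but b_4*b_5 = b_6, so b_5 does not.
Collecting the elements that commute with b_4: C(b_4) = {b_1, b_2, b_4}.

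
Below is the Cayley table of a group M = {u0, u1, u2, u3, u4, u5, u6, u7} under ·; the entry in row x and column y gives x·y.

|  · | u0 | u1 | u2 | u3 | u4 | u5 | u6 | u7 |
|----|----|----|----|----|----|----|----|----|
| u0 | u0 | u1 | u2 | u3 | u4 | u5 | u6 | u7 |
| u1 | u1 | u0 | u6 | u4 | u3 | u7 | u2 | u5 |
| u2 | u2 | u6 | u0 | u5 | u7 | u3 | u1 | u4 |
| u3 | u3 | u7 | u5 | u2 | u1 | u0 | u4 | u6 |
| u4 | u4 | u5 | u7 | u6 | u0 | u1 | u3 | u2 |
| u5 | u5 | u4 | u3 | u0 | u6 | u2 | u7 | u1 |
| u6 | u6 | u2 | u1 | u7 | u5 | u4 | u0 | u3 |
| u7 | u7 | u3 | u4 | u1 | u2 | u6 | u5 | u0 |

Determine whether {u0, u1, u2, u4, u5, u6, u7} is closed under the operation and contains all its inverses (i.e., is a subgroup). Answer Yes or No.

u2·u5 = u3, which is not in {u0, u1, u2, u4, u5, u6, u7}.
The subset is not closed under ·, so it is not a subgroup.

No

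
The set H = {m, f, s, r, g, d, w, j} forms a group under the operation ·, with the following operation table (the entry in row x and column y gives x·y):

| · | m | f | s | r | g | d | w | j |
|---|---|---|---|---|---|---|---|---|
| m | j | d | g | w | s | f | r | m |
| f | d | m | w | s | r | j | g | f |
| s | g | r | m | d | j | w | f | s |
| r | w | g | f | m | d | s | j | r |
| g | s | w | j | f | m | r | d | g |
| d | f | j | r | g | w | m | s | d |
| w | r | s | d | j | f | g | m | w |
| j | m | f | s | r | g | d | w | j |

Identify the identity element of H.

The identity e satisfies e·x = x for all x, so its row in the table reproduces the column headers.
Row j reads: m, f, s, r, g, d, w, j — exactly the header order. So j is the identity.

j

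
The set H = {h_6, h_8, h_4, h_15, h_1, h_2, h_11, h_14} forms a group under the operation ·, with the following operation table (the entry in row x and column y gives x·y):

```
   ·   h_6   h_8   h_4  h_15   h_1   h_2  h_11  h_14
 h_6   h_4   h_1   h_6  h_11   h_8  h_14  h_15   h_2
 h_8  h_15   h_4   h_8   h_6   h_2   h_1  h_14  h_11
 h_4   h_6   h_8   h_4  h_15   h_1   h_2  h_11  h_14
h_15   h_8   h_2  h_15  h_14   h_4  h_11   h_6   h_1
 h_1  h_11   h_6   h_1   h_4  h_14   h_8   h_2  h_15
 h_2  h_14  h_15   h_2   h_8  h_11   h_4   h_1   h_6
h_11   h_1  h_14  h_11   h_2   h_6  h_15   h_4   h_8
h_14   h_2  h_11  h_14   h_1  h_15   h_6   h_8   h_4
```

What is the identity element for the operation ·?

The identity e satisfies e·x = x for all x, so its row in the table reproduces the column headers.
Row h_4 reads: h_6, h_8, h_4, h_15, h_1, h_2, h_11, h_14 — exactly the header order. So h_4 is the identity.

h_4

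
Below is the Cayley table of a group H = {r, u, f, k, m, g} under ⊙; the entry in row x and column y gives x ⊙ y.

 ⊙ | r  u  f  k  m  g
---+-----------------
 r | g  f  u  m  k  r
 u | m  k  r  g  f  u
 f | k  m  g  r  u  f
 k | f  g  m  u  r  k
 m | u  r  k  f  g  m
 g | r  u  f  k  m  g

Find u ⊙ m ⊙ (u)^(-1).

The identity is g. In row u, the entry g sits in column k, so u^(-1) = k.
u ⊙ m = f
f ⊙ k = r
(Structurally, H here is isomorphic to the symmetric group S_3.)

r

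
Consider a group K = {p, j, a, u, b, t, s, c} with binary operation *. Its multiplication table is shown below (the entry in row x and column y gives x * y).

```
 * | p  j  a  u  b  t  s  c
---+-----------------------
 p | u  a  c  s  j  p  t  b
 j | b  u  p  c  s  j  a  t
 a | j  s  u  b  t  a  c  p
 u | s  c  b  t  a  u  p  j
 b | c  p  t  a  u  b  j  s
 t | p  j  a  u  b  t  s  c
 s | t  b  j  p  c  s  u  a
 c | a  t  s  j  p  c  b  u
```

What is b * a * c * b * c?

b

b * a = t
t * c = c
c * b = p
p * c = b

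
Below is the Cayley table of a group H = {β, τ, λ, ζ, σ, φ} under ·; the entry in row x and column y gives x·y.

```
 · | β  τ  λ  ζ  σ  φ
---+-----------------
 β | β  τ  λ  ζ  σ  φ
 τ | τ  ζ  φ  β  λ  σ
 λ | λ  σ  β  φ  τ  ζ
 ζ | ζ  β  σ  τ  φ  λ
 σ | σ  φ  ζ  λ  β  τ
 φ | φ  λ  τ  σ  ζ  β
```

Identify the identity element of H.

β

The identity e satisfies e·x = x for all x, so its row in the table reproduces the column headers.
Row β reads: β, τ, λ, ζ, σ, φ — exactly the header order. So β is the identity.
(Structurally, H here is isomorphic to the symmetric group S_3.)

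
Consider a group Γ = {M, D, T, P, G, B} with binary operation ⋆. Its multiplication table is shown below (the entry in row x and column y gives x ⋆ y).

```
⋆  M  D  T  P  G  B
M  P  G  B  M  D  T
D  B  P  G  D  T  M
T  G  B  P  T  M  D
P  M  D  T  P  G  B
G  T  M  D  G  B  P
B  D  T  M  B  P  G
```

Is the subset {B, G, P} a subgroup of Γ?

{B, G, P} contains the identity P.
Checking products: every product of two elements of {B, G, P} (read from the table) lies in {B, G, P}, so the set is closed.
In a finite group, a nonempty closed subset is a subgroup. So {B, G, P} ≤ Γ.
(Structurally, Γ here is isomorphic to the symmetric group S_3.)

Yes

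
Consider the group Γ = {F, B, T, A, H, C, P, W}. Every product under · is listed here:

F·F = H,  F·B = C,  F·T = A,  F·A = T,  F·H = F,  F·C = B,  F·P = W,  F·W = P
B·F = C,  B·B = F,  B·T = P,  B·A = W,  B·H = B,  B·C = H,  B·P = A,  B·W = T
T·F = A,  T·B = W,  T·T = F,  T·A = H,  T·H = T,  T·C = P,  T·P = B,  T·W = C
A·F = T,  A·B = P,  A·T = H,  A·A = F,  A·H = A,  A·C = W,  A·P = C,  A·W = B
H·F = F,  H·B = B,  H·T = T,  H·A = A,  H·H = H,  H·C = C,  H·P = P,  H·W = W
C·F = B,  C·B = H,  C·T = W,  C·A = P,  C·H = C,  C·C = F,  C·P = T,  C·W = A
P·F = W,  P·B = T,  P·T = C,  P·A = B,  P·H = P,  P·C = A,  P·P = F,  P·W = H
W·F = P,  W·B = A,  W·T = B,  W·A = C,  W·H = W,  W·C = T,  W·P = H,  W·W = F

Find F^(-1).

First locate the identity: row H matches the header, so H is the identity.
Scan row F for H: F·F = H. Hence F^(-1) = F.

F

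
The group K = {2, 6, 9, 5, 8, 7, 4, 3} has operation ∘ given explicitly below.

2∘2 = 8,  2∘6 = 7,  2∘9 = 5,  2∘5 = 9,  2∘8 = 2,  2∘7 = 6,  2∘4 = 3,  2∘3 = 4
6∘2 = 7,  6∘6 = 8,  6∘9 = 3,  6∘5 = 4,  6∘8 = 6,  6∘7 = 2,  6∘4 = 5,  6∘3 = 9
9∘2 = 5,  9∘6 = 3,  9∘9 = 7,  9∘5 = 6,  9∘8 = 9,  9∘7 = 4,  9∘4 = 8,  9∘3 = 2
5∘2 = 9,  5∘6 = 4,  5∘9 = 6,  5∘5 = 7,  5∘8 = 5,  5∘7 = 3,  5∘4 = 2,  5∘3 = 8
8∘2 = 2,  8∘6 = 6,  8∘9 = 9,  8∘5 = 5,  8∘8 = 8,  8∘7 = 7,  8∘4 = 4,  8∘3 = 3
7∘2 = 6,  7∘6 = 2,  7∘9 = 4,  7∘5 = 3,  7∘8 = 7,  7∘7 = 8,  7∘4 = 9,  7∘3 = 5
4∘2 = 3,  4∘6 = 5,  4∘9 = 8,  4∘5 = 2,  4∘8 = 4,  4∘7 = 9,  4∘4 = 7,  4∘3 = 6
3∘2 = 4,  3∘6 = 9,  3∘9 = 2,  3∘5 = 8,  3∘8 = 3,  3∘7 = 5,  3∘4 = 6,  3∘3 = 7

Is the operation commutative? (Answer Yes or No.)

Yes

Check whether the table is symmetric across its main diagonal.
Every entry (row x, col y) equals the entry (row y, col x), so K is abelian.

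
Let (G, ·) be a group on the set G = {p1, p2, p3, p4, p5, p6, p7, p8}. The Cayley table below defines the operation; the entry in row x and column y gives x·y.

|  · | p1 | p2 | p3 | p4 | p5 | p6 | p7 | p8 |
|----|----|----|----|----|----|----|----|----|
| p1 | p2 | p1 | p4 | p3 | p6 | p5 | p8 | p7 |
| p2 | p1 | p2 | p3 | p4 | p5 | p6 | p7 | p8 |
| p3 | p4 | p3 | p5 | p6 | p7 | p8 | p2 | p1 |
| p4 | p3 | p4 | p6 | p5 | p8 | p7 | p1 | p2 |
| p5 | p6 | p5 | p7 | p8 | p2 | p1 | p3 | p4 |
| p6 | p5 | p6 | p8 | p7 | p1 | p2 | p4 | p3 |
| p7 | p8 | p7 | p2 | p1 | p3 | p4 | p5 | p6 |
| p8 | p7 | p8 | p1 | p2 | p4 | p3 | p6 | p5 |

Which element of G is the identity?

The identity e satisfies e·x = x for all x, so its row in the table reproduces the column headers.
Row p2 reads: p1, p2, p3, p4, p5, p6, p7, p8 — exactly the header order. So p2 is the identity.
(Structurally, G here is isomorphic to Z_2 x Z_4.)

p2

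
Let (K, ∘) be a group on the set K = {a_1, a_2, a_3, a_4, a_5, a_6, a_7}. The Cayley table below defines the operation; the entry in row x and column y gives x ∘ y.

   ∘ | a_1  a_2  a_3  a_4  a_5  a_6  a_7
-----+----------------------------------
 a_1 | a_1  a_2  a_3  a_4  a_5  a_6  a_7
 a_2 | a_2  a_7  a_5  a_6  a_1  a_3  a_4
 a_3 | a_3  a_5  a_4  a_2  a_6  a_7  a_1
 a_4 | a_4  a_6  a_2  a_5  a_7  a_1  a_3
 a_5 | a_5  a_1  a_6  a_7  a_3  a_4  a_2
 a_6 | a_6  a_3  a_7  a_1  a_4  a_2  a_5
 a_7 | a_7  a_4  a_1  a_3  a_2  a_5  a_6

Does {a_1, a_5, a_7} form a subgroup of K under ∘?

a_7 ∘ a_7 = a_6, which is not in {a_1, a_5, a_7}.
The subset is not closed under ∘, so it is not a subgroup.

No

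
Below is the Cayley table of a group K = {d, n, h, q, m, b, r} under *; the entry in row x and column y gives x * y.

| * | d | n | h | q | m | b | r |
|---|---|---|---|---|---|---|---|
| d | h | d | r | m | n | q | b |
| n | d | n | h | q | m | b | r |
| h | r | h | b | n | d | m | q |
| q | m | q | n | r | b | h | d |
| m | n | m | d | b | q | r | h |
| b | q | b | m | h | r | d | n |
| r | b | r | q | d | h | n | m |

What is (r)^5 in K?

r^1 = r
r^2 = r * r = m
r^3 = m * r = h
r^4 = h * r = q
r^5 = q * r = d

d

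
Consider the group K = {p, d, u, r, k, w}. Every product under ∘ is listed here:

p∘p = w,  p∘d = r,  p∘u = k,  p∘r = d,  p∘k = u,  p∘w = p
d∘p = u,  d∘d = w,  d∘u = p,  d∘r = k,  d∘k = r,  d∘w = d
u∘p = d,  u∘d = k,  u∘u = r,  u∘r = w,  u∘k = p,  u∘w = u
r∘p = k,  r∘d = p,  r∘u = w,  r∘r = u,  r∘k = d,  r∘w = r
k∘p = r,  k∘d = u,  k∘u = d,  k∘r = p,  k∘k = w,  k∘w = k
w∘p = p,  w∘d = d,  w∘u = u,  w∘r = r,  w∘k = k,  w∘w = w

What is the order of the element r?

3

The identity element is w (its row matches the header).
r^1 = r
r^2 = r ∘ r = u
r^3 = u ∘ r = w
The first power of r equal to the identity is r^3, so ord(r) = 3.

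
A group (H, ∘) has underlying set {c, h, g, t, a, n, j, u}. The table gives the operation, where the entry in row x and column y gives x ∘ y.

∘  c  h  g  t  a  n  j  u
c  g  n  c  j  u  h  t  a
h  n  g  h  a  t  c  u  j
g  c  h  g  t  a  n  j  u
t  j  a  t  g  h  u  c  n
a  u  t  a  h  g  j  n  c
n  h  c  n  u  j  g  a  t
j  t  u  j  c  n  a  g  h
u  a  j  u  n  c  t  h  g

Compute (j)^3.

j^1 = j
j^2 = j ∘ j = g
j^3 = g ∘ j = j

j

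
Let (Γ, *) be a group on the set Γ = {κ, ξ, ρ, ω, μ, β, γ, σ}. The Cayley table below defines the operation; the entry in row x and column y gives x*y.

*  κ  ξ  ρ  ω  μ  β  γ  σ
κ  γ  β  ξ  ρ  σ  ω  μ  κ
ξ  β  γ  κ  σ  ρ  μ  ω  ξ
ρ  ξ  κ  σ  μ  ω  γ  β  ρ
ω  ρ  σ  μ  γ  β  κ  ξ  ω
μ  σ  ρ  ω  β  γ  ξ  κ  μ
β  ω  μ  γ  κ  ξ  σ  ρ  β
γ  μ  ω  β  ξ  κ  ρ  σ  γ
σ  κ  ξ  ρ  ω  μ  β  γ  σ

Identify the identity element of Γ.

The identity e satisfies e*x = x for all x, so its row in the table reproduces the column headers.
Row σ reads: κ, ξ, ρ, ω, μ, β, γ, σ — exactly the header order. So σ is the identity.

σ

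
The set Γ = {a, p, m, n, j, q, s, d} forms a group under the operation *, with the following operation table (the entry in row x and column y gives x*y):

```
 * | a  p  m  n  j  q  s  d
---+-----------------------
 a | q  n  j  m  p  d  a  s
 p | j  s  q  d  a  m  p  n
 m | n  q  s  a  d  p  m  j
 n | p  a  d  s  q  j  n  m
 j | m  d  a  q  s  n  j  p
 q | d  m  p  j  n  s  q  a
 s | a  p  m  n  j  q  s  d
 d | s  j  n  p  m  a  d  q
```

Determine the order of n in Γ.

2

The identity element is s (its row matches the header).
n^1 = n
n^2 = n*n = s
The first power of n equal to the identity is n^2, so ord(n) = 2.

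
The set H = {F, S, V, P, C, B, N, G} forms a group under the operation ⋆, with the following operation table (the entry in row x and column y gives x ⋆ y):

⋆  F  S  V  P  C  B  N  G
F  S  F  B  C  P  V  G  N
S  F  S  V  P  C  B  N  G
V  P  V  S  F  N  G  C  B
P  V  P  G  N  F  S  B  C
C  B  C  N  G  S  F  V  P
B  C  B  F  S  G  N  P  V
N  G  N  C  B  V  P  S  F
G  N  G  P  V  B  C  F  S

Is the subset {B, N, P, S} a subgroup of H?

Yes

{B, N, P, S} contains the identity S.
Checking products: every product of two elements of {B, N, P, S} (read from the table) lies in {B, N, P, S}, so the set is closed.
In a finite group, a nonempty closed subset is a subgroup. So {B, N, P, S} ≤ H.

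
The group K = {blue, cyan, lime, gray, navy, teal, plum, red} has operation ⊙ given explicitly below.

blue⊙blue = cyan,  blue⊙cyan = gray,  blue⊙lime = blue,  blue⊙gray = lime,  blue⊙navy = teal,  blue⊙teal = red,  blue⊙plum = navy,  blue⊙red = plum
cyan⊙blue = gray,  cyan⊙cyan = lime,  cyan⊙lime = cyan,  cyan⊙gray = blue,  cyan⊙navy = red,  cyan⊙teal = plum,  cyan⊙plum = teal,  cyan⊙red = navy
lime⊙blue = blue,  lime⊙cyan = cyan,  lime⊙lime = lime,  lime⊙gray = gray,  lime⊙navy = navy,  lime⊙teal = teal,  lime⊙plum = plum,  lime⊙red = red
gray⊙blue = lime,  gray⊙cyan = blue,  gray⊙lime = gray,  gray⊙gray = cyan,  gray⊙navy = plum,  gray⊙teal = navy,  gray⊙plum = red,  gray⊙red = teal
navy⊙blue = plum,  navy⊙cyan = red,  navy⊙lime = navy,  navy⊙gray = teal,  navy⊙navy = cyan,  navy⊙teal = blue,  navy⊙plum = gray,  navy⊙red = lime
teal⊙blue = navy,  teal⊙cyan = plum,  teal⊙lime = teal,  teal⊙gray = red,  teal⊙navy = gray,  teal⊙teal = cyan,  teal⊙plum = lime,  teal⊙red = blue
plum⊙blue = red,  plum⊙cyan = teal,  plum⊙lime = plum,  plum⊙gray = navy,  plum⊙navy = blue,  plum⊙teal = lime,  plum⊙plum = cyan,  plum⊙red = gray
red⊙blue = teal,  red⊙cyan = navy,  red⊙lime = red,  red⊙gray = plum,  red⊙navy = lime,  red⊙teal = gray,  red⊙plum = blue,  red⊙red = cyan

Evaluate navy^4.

lime

navy^1 = navy
navy^2 = navy ⊙ navy = cyan
navy^3 = cyan ⊙ navy = red
navy^4 = red ⊙ navy = lime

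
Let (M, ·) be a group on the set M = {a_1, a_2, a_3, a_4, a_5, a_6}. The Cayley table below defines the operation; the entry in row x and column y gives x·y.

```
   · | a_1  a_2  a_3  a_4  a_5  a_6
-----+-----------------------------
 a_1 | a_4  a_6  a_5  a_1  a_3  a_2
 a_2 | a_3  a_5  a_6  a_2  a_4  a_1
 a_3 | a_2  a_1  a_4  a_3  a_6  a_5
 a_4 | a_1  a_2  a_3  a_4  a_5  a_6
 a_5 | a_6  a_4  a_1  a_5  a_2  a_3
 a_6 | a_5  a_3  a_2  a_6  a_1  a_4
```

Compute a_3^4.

a_3^1 = a_3
a_3^2 = a_3·a_3 = a_4
a_3^3 = a_4·a_3 = a_3
a_3^4 = a_3·a_3 = a_4
(Structurally, M here is isomorphic to the symmetric group S_3.)

a_4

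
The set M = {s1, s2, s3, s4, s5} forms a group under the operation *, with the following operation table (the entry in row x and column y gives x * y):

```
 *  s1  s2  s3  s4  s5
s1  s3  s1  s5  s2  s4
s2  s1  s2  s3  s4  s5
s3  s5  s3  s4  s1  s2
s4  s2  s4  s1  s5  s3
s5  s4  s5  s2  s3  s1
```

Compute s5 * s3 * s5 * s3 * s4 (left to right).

s5 * s3 = s2
s2 * s5 = s5
s5 * s3 = s2
s2 * s4 = s4

s4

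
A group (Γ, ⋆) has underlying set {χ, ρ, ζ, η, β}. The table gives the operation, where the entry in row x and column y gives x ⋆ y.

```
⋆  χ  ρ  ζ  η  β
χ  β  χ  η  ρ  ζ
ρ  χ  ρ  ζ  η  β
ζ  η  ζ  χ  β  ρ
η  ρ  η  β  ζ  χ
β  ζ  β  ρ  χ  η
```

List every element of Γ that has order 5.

{β, ζ, η, χ}

Identity is ρ. Compute the order of each non-identity element by repeated multiplication:
  χ: χ → β → ζ → η → ρ  (order 5)
  ζ: ζ → χ → η → β → ρ  (order 5)
  η: η → ζ → β → χ → ρ  (order 5)
  β: β → η → χ → ζ → ρ  (order 5)
Elements of order 5: {β, ζ, η, χ}.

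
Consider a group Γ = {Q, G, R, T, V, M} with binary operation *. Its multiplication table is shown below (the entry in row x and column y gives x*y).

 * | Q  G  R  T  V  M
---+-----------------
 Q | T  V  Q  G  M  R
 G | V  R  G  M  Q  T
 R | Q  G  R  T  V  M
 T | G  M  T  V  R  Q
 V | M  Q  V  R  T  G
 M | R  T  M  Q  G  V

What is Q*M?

R

Read row Q, column M: Q*M = R.
(Structurally, Γ here is isomorphic to the cyclic group Z_6.)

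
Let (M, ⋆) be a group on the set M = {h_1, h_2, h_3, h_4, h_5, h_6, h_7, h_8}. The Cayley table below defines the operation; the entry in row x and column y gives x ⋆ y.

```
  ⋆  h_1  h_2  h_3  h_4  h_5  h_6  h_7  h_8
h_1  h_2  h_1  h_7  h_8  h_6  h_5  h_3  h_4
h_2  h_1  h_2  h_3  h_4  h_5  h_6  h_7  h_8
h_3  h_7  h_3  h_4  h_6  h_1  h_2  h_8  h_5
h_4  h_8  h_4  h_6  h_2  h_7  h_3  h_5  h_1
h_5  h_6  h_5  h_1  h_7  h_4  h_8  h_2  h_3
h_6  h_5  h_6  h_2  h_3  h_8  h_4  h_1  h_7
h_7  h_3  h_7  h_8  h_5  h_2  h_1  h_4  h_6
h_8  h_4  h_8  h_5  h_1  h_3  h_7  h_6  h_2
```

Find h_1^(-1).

h_1

First locate the identity: row h_2 matches the header, so h_2 is the identity.
Scan row h_1 for h_2: h_1 ⋆ h_1 = h_2. Hence h_1^(-1) = h_1.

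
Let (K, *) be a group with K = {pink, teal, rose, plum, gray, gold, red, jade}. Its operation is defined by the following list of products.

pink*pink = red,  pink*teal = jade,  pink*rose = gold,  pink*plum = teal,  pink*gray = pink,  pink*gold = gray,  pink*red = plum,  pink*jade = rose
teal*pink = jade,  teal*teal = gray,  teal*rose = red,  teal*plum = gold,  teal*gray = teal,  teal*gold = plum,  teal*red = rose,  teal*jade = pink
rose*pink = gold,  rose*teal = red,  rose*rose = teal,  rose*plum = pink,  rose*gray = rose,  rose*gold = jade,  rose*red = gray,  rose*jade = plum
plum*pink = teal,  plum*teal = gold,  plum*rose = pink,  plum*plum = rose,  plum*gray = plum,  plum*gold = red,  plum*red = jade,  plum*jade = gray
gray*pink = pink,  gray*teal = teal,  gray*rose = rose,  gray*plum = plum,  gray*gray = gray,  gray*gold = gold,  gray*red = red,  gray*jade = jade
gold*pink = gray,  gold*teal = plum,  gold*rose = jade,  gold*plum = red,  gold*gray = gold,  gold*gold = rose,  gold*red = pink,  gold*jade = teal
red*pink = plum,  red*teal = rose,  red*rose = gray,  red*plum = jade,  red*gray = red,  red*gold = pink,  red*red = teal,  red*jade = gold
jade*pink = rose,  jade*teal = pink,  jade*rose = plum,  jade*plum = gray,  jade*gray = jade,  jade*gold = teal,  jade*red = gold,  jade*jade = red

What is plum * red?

jade

Read row plum, column red: plum * red = jade.
(Structurally, K here is isomorphic to the cyclic group Z_8.)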